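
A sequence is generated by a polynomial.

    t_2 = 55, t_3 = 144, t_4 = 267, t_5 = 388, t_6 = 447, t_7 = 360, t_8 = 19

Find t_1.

12

89, 123, 121, 59, -87, -341
34, -2, -62, -146, -254
-36, -60, -84, -108
-24, -24, -24
The fourth differences are constant at -24.
Work back: -36 + 24 = -12;  34 + 12 = 46;  89 − 46 = 43;  55 − 43 = 12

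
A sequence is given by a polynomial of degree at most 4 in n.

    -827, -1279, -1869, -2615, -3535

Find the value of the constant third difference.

-18

Δ: -452, -590, -746, -920
Δ²: -138, -156, -174
Δ³: -18, -18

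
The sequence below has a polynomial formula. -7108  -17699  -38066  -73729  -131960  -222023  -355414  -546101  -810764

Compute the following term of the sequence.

-1169035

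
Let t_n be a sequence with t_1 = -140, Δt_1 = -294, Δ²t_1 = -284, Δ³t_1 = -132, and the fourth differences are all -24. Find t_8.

-13622

Build the table forward from the leading diagonal:
Fourth differences: -24, -24, -24, -24, -24, -24, -24, -24
Third differences: -132, -156, -180, -204, -228, -252, -276, -300
Second differences: -284, -416, -572, -752, -956, -1184, -1436, -1712
First differences: -294, -578, -994, -1566, -2318, -3274, -4458, -5894
t: -140, -434, -1012, -2006, -3572, -5890, -9164, -13622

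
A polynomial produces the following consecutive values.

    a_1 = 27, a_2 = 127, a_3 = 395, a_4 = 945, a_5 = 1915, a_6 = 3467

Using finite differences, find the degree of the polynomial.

D1: 100, 268, 550, 970, 1552
D2: 168, 282, 420, 582
D3: 114, 138, 162
D4: 24, 24
The fourth differences are constant, so the polynomial has degree 4.

4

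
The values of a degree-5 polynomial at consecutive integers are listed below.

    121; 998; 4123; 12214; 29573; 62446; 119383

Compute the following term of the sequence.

First differences: 877 , 3125 , 8091 , 17359 , 32873 , 56937
Second differences: 2248 , 4966 , 9268 , 15514 , 24064
Third differences: 2718 , 4302 , 6246 , 8550
Fourth differences: 1584 , 1944 , 2304
Fifth differences: 360 , 360
Constant fifth difference = 360, so extend:
2304 + 360 = 2664;  8550 + 2664 = 11214;  24064 + 11214 = 35278;  56937 + 35278 = 92215;  119383 + 92215 = 211598

211598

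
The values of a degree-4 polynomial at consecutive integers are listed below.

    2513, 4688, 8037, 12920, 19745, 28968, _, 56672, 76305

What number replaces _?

41093

Using the first 6 terms:
2175, 3349, 4883, 6825, 9223
1174, 1534, 1942, 2398
360, 408, 456
48, 48
Constant fourth difference = 48.
Extend forward: 456 + 48 = 504;  2398 + 504 = 2902;  9223 + 2902 = 12125;  28968 + 12125 = 41093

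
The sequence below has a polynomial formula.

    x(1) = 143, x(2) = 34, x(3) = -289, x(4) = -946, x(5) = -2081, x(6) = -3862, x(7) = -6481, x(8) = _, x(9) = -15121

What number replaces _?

Using the first 7 terms:
D1: -109  -323  -657  -1135  -1781  -2619
D2: -214  -334  -478  -646  -838
D3: -120  -144  -168  -192
D4: -24  -24  -24
Constant fourth difference = -24.
Extend forward: -192 − 24 = -216;  -838 − 216 = -1054;  -2619 − 1054 = -3673;  -6481 − 3673 = -10154

-10154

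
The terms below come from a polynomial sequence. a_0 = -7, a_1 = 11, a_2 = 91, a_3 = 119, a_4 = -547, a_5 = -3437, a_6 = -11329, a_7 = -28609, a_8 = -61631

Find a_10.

-212317

First differences: 18 , 80 , 28 , -666 , -2890 , -7892 , -17280 , -33022
Second differences: 62 , -52 , -694 , -2224 , -5002 , -9388 , -15742
Third differences: -114 , -642 , -1530 , -2778 , -4386 , -6354
Fourth differences: -528 , -888 , -1248 , -1608 , -1968
Fifth differences: -360 , -360 , -360 , -360
The fifth differences are constant (-360).
-1968 − 360 = -2328;  -6354 − 2328 = -8682;  -15742 − 8682 = -24424;  -33022 − 24424 = -57446;  -61631 − 57446 = -119077
-2328 − 360 = -2688;  -8682 − 2688 = -11370;  -24424 − 11370 = -35794;  -57446 − 35794 = -93240;  -119077 − 93240 = -212317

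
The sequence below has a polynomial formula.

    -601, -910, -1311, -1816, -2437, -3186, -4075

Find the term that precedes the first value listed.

-372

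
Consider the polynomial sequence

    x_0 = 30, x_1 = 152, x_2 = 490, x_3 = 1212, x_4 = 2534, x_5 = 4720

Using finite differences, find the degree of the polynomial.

4

Δ: 122, 338, 722, 1322, 2186
Δ²: 216, 384, 600, 864
Δ³: 168, 216, 264
Δ⁴: 48, 48
The fourth differences are constant, so the polynomial has degree 4.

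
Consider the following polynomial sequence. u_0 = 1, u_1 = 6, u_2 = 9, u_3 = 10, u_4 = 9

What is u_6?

First differences: 5, 3, 1, -1
Second differences: -2, -2, -2
Constant second difference = -2, so extend:
-1 − 2 = -3;  9 − 3 = 6
-3 − 2 = -5;  6 − 5 = 1

1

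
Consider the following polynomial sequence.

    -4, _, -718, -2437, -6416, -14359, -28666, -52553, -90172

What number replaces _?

Using the last 7 terms:
-1719  -3979  -7943  -14307  -23887  -37619
-2260  -3964  -6364  -9580  -13732
-1704  -2400  -3216  -4152
-696  -816  -936
-120  -120
Constant fifth difference = -120.
Extend backward: -696 + 120 = -576;  -1704 + 576 = -1128;  -2260 + 1128 = -1132;  -1719 + 1132 = -587;  -718 + 587 = -131

-131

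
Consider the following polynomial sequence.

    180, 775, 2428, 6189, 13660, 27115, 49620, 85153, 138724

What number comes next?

216495

595, 1653, 3761, 7471, 13455, 22505, 35533, 53571
1058, 2108, 3710, 5984, 9050, 13028, 18038
1050, 1602, 2274, 3066, 3978, 5010
552, 672, 792, 912, 1032
120, 120, 120, 120
Constant fifth difference = 120, so extend:
1032 + 120 = 1152;  5010 + 1152 = 6162;  18038 + 6162 = 24200;  53571 + 24200 = 77771;  138724 + 77771 = 216495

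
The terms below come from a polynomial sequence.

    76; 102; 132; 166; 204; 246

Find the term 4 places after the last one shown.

454

Δ: 26  30  34  38  42
Δ²: 4  4  4  4
Second differences constant at 4.
42 + 4 = 46;  246 + 46 = 292
46 + 4 = 50;  292 + 50 = 342
50 + 4 = 54;  342 + 54 = 396
54 + 4 = 58;  396 + 58 = 454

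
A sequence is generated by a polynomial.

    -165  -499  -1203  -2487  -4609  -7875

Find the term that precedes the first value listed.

Δ: -334, -704, -1284, -2122, -3266
Δ²: -370, -580, -838, -1144
Δ³: -210, -258, -306
Δ⁴: -48, -48
The fourth differences are constant at -48.
Work back: -210 + 48 = -162;  -370 + 162 = -208;  -334 + 208 = -126;  -165 + 126 = -39

-39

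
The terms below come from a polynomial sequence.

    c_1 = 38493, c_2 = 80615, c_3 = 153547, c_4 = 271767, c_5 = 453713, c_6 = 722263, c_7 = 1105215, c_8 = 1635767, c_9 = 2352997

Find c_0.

16183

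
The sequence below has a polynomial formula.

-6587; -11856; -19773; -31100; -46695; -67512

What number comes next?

-94601

Δ: -5269  -7917  -11327  -15595  -20817
Δ²: -2648  -3410  -4268  -5222
Δ³: -762  -858  -954
Δ⁴: -96  -96
Constant fourth difference = -96, so extend:
-954 − 96 = -1050;  -5222 − 1050 = -6272;  -20817 − 6272 = -27089;  -67512 − 27089 = -94601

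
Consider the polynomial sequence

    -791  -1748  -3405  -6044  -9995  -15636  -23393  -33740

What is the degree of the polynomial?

4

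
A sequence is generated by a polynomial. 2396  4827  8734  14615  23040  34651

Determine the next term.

50162

2431, 3907, 5881, 8425, 11611
1476, 1974, 2544, 3186
498, 570, 642
72, 72
Fourth differences constant at 72.
642 + 72 = 714;  3186 + 714 = 3900;  11611 + 3900 = 15511;  34651 + 15511 = 50162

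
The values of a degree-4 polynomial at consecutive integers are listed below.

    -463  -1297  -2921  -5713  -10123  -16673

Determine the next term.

First differences: -834 , -1624 , -2792 , -4410 , -6550
Second differences: -790 , -1168 , -1618 , -2140
Third differences: -378 , -450 , -522
Fourth differences: -72 , -72
The fourth differences are constant (-72).
-522 − 72 = -594;  -2140 − 594 = -2734;  -6550 − 2734 = -9284;  -16673 − 9284 = -25957

-25957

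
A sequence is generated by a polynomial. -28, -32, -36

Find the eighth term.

-56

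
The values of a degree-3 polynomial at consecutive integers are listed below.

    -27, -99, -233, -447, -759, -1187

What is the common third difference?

First differences: -72, -134, -214, -312, -428
Second differences: -62, -80, -98, -116
Third differences: -18, -18, -18

-18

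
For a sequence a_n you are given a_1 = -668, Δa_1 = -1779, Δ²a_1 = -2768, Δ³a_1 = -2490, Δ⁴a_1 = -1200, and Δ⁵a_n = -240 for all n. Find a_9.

-329284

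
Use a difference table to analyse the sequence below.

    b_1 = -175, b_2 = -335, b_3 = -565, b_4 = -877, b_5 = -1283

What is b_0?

First differences: -160, -230, -312, -406
Second differences: -70, -82, -94
Third differences: -12, -12
The third differences are constant at -12.
Work back: -70 + 12 = -58;  -160 + 58 = -102;  -175 + 102 = -73

-73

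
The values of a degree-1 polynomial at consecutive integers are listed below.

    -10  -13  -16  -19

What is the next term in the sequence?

-22

-3, -3, -3
First differences constant at -3.
-19 − 3 = -22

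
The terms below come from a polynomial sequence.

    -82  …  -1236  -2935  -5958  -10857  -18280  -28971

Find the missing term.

-405

Using the last 6 terms:
Δ: -1699, -3023, -4899, -7423, -10691
Δ²: -1324, -1876, -2524, -3268
Δ³: -552, -648, -744
Δ⁴: -96, -96
Constant fourth difference = -96.
Extend backward: -552 + 96 = -456;  -1324 + 456 = -868;  -1699 + 868 = -831;  -1236 + 831 = -405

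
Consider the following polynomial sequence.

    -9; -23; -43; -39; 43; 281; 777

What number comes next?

D1: -14 , -20 , 4 , 82 , 238 , 496
D2: -6 , 24 , 78 , 156 , 258
D3: 30 , 54 , 78 , 102
D4: 24 , 24 , 24
Fourth differences constant at 24.
102 + 24 = 126;  258 + 126 = 384;  496 + 384 = 880;  777 + 880 = 1657

1657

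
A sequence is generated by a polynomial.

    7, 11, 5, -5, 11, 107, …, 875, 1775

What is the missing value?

361

Using the first 6 terms:
Δ: 4, -6, -10, 16, 96
Δ²: -10, -4, 26, 80
Δ³: 6, 30, 54
Δ⁴: 24, 24
Constant fourth difference = 24.
Extend forward: 54 + 24 = 78;  80 + 78 = 158;  96 + 158 = 254;  107 + 254 = 361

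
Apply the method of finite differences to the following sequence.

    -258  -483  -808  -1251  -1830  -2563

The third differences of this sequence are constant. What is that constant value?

-18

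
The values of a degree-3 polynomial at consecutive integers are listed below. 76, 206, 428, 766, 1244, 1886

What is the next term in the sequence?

2716

First differences: 130, 222, 338, 478, 642
Second differences: 92, 116, 140, 164
Third differences: 24, 24, 24
The third differences are constant (24).
164 + 24 = 188;  642 + 188 = 830;  1886 + 830 = 2716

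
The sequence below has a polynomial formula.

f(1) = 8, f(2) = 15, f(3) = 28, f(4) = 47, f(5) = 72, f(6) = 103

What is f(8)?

183

Δ: 7, 13, 19, 25, 31
Δ²: 6, 6, 6, 6
The second differences are constant (6).
31 + 6 = 37;  103 + 37 = 140
37 + 6 = 43;  140 + 43 = 183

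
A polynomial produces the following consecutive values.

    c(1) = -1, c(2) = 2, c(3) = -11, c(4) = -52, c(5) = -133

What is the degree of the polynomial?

3

3, -13, -41, -81
-16, -28, -40
-12, -12
The third differences are constant, so the polynomial has degree 3.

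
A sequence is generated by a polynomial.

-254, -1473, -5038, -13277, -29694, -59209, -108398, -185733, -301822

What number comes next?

-469649

D1: -1219, -3565, -8239, -16417, -29515, -49189, -77335, -116089
D2: -2346, -4674, -8178, -13098, -19674, -28146, -38754
D3: -2328, -3504, -4920, -6576, -8472, -10608
D4: -1176, -1416, -1656, -1896, -2136
D5: -240, -240, -240, -240
Constant fifth difference = -240, so extend:
-2136 − 240 = -2376;  -10608 − 2376 = -12984;  -38754 − 12984 = -51738;  -116089 − 51738 = -167827;  -301822 − 167827 = -469649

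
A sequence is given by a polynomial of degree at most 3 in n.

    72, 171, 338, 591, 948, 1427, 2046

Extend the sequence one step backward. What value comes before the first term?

D1: 99  167  253  357  479  619
D2: 68  86  104  122  140
D3: 18  18  18  18
The third differences are constant at 18.
Work back: 68 − 18 = 50;  99 − 50 = 49;  72 − 49 = 23

23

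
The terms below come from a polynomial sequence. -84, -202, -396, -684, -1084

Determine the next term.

First differences: -118  -194  -288  -400
Second differences: -76  -94  -112
Third differences: -18  -18
Constant third difference = -18, so extend:
-112 − 18 = -130;  -400 − 130 = -530;  -1084 − 530 = -1614

-1614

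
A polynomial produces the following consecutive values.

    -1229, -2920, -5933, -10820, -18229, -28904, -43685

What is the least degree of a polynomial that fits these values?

Δ: -1691, -3013, -4887, -7409, -10675, -14781
Δ²: -1322, -1874, -2522, -3266, -4106
Δ³: -552, -648, -744, -840
Δ⁴: -96, -96, -96
The fourth differences are constant, so the polynomial has degree 4.

4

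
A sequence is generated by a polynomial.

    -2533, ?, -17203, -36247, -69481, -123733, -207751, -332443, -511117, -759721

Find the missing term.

-7201

Using the last 8 terms:
-19044, -33234, -54252, -84018, -124692, -178674, -248604
-14190, -21018, -29766, -40674, -53982, -69930
-6828, -8748, -10908, -13308, -15948
-1920, -2160, -2400, -2640
-240, -240, -240
Constant fifth difference = -240.
Extend backward: -1920 + 240 = -1680;  -6828 + 1680 = -5148;  -14190 + 5148 = -9042;  -19044 + 9042 = -10002;  -17203 + 10002 = -7201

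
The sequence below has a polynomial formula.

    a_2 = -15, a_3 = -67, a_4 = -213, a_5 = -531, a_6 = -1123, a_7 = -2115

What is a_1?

-3

-52  -146  -318  -592  -992
-94  -172  -274  -400
-78  -102  -126
-24  -24
The fourth differences are constant at -24.
Work back: -78 + 24 = -54;  -94 + 54 = -40;  -52 + 40 = -12;  -15 + 12 = -3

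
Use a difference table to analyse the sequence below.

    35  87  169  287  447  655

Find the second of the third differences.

Δ: 52, 82, 118, 160, 208
Δ²: 30, 36, 42, 48
Δ³: 6, 6, 6

6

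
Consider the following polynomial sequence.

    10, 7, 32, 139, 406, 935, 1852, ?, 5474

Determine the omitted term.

3307

Using the first 7 terms:
First differences: -3, 25, 107, 267, 529, 917
Second differences: 28, 82, 160, 262, 388
Third differences: 54, 78, 102, 126
Fourth differences: 24, 24, 24
Constant fourth difference = 24.
Extend forward: 126 + 24 = 150;  388 + 150 = 538;  917 + 538 = 1455;  1852 + 1455 = 3307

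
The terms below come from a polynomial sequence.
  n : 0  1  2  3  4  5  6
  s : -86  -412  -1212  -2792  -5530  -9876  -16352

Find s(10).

First differences: -326, -800, -1580, -2738, -4346, -6476
Second differences: -474, -780, -1158, -1608, -2130
Third differences: -306, -378, -450, -522
Fourth differences: -72, -72, -72
The fourth differences are constant (-72).
-522 − 72 = -594;  -2130 − 594 = -2724;  -6476 − 2724 = -9200;  -16352 − 9200 = -25552
-594 − 72 = -666;  -2724 − 666 = -3390;  -9200 − 3390 = -12590;  -25552 − 12590 = -38142
-666 − 72 = -738;  -3390 − 738 = -4128;  -12590 − 4128 = -16718;  -38142 − 16718 = -54860
-738 − 72 = -810;  -4128 − 810 = -4938;  -16718 − 4938 = -21656;  -54860 − 21656 = -76516

-76516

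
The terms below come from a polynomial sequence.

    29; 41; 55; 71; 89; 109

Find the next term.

Δ: 12  14  16  18  20
Δ²: 2  2  2  2
The second differences are constant (2).
20 + 2 = 22;  109 + 22 = 131

131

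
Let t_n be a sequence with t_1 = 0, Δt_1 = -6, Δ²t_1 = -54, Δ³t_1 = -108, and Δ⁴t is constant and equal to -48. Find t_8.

Build the table forward from the leading diagonal:
D4: -48  -48  -48  -48  -48  -48  -48  -48
D3: -108  -156  -204  -252  -300  -348  -396  -444
D2: -54  -162  -318  -522  -774  -1074  -1422  -1818
D1: -6  -60  -222  -540  -1062  -1836  -2910  -4332
t: 0  -6  -66  -288  -828  -1890  -3726  -6636

-6636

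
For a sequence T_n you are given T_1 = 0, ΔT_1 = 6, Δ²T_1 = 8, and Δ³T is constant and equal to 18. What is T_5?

Build the table forward from the leading diagonal:
Δ³: 18, 18, 18, 18, 18
Δ²: 8, 26, 44, 62, 80
Δ: 6, 14, 40, 84, 146
T: 0, 6, 20, 60, 144

144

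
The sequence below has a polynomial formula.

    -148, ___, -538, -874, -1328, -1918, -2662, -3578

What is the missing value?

-302

Using the last 6 terms:
-336, -454, -590, -744, -916
-118, -136, -154, -172
-18, -18, -18
Constant third difference = -18.
Extend backward: -118 + 18 = -100;  -336 + 100 = -236;  -538 + 236 = -302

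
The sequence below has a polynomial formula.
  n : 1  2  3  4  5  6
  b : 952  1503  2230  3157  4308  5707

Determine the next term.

D1: 551, 727, 927, 1151, 1399
D2: 176, 200, 224, 248
D3: 24, 24, 24
Third differences constant at 24.
248 + 24 = 272;  1399 + 272 = 1671;  5707 + 1671 = 7378

7378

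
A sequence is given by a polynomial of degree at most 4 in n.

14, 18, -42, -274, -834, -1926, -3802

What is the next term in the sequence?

4, -60, -232, -560, -1092, -1876
-64, -172, -328, -532, -784
-108, -156, -204, -252
-48, -48, -48
The fourth differences are constant (-48).
-252 − 48 = -300;  -784 − 300 = -1084;  -1876 − 1084 = -2960;  -3802 − 2960 = -6762

-6762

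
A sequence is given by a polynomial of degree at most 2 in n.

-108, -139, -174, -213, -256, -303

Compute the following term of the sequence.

-354

D1: -31 , -35 , -39 , -43 , -47
D2: -4 , -4 , -4 , -4
Constant second difference = -4, so extend:
-47 − 4 = -51;  -303 − 51 = -354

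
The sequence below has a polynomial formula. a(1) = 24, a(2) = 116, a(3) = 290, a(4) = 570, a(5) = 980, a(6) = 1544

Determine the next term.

2286

92 , 174 , 280 , 410 , 564
82 , 106 , 130 , 154
24 , 24 , 24
Third differences constant at 24.
154 + 24 = 178;  564 + 178 = 742;  1544 + 742 = 2286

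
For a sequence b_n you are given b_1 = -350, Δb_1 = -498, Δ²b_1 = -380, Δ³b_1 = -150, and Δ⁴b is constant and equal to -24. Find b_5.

-5246

Build the table forward from the leading diagonal:
Fourth differences: -24  -24  -24  -24  -24
Third differences: -150  -174  -198  -222  -246
Second differences: -380  -530  -704  -902  -1124
First differences: -498  -878  -1408  -2112  -3014
b: -350  -848  -1726  -3134  -5246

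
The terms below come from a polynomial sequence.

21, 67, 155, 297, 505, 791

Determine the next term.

1167

46, 88, 142, 208, 286
42, 54, 66, 78
12, 12, 12
Constant third difference = 12, so extend:
78 + 12 = 90;  286 + 90 = 376;  791 + 376 = 1167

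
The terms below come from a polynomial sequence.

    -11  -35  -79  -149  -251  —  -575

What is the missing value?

Using the first 5 terms:
-24  -44  -70  -102
-20  -26  -32
-6  -6
Constant third difference = -6.
Extend forward: -32 − 6 = -38;  -102 − 38 = -140;  -251 − 140 = -391

-391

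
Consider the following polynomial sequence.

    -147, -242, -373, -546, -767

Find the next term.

-1042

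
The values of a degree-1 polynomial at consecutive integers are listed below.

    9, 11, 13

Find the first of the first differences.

First differences: 2, 2

2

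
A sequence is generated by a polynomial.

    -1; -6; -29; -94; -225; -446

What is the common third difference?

-24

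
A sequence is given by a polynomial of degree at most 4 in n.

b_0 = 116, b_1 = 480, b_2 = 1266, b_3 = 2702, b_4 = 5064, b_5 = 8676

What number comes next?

Δ: 364  786  1436  2362  3612
Δ²: 422  650  926  1250
Δ³: 228  276  324
Δ⁴: 48  48
Constant fourth difference = 48, so extend:
324 + 48 = 372;  1250 + 372 = 1622;  3612 + 1622 = 5234;  8676 + 5234 = 13910

13910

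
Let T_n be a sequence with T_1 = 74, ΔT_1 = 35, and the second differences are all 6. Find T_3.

150

Build the table forward from the leading diagonal:
D2: 6  6  6
D1: 35  41  47
T: 74  109  150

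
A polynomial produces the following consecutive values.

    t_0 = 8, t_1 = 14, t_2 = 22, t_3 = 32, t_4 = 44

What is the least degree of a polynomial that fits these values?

2

6, 8, 10, 12
2, 2, 2
The second differences are constant, so the polynomial has degree 2.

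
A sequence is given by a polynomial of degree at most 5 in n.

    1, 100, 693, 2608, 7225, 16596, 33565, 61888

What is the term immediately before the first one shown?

0

First differences: 99, 593, 1915, 4617, 9371, 16969, 28323
Second differences: 494, 1322, 2702, 4754, 7598, 11354
Third differences: 828, 1380, 2052, 2844, 3756
Fourth differences: 552, 672, 792, 912
Fifth differences: 120, 120, 120
The fifth differences are constant at 120.
Work back: 552 − 120 = 432;  828 − 432 = 396;  494 − 396 = 98;  99 − 98 = 1;  1 − 1 = 0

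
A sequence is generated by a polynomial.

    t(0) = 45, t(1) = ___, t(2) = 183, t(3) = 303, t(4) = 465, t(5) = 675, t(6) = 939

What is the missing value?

99

Using the last 5 terms:
First differences: 120  162  210  264
Second differences: 42  48  54
Third differences: 6  6
Constant third difference = 6.
Extend backward: 42 − 6 = 36;  120 − 36 = 84;  183 − 84 = 99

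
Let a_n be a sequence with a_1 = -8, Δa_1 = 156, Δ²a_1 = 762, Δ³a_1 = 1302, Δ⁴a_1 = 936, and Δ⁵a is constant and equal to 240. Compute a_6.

26332

Build the table forward from the leading diagonal:
Δ⁵: 240, 240, 240, 240, 240, 240
Δ⁴: 936, 1176, 1416, 1656, 1896, 2136
Δ³: 1302, 2238, 3414, 4830, 6486, 8382
Δ²: 762, 2064, 4302, 7716, 12546, 19032
Δ: 156, 918, 2982, 7284, 15000, 27546
a: -8, 148, 1066, 4048, 11332, 26332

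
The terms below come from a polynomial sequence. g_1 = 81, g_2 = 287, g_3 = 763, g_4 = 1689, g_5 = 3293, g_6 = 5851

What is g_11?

45971

Δ: 206, 476, 926, 1604, 2558
Δ²: 270, 450, 678, 954
Δ³: 180, 228, 276
Δ⁴: 48, 48
Fourth differences constant at 48.
276 + 48 = 324;  954 + 324 = 1278;  2558 + 1278 = 3836;  5851 + 3836 = 9687
324 + 48 = 372;  1278 + 372 = 1650;  3836 + 1650 = 5486;  9687 + 5486 = 15173
372 + 48 = 420;  1650 + 420 = 2070;  5486 + 2070 = 7556;  15173 + 7556 = 22729
420 + 48 = 468;  2070 + 468 = 2538;  7556 + 2538 = 10094;  22729 + 10094 = 32823
468 + 48 = 516;  2538 + 516 = 3054;  10094 + 3054 = 13148;  32823 + 13148 = 45971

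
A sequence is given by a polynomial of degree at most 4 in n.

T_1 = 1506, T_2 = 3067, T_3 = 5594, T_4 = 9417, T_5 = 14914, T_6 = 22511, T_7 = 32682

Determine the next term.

45949

First differences: 1561, 2527, 3823, 5497, 7597, 10171
Second differences: 966, 1296, 1674, 2100, 2574
Third differences: 330, 378, 426, 474
Fourth differences: 48, 48, 48
Fourth differences constant at 48.
474 + 48 = 522;  2574 + 522 = 3096;  10171 + 3096 = 13267;  32682 + 13267 = 45949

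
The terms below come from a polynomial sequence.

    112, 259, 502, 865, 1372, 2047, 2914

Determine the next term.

3997

First differences: 147, 243, 363, 507, 675, 867
Second differences: 96, 120, 144, 168, 192
Third differences: 24, 24, 24, 24
Third differences constant at 24.
192 + 24 = 216;  867 + 216 = 1083;  2914 + 1083 = 3997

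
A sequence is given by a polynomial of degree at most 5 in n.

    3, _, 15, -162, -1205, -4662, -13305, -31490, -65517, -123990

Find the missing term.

Using the last 8 terms:
-177, -1043, -3457, -8643, -18185, -34027, -58473
-866, -2414, -5186, -9542, -15842, -24446
-1548, -2772, -4356, -6300, -8604
-1224, -1584, -1944, -2304
-360, -360, -360
Constant fifth difference = -360.
Extend backward: -1224 + 360 = -864;  -1548 + 864 = -684;  -866 + 684 = -182;  -177 + 182 = 5;  15 − 5 = 10

10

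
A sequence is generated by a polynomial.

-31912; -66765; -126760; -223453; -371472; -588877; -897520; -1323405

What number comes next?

-1897048

-34853 , -59995 , -96693 , -148019 , -217405 , -308643 , -425885
-25142 , -36698 , -51326 , -69386 , -91238 , -117242
-11556 , -14628 , -18060 , -21852 , -26004
-3072 , -3432 , -3792 , -4152
-360 , -360 , -360
Constant fifth difference = -360, so extend:
-4152 − 360 = -4512;  -26004 − 4512 = -30516;  -117242 − 30516 = -147758;  -425885 − 147758 = -573643;  -1323405 − 573643 = -1897048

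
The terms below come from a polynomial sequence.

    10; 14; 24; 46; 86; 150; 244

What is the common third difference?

6

D1: 4, 10, 22, 40, 64, 94
D2: 6, 12, 18, 24, 30
D3: 6, 6, 6, 6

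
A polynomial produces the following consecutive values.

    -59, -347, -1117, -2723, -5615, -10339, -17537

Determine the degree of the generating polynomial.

-288, -770, -1606, -2892, -4724, -7198
-482, -836, -1286, -1832, -2474
-354, -450, -546, -642
-96, -96, -96
The fourth differences are constant, so the polynomial has degree 4.

4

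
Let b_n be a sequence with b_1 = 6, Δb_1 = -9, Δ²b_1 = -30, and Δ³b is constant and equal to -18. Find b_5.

Build the table forward from the leading diagonal:
Third differences: -18  -18  -18  -18  -18
Second differences: -30  -48  -66  -84  -102
First differences: -9  -39  -87  -153  -237
b: 6  -3  -42  -129  -282

-282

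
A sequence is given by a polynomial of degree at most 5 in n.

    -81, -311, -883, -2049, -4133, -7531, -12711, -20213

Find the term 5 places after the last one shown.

-116493

Δ: -230  -572  -1166  -2084  -3398  -5180  -7502
Δ²: -342  -594  -918  -1314  -1782  -2322
Δ³: -252  -324  -396  -468  -540
Δ⁴: -72  -72  -72  -72
Constant fourth difference = -72, so extend:
-540 − 72 = -612;  -2322 − 612 = -2934;  -7502 − 2934 = -10436;  -20213 − 10436 = -30649
-612 − 72 = -684;  -2934 − 684 = -3618;  -10436 − 3618 = -14054;  -30649 − 14054 = -44703
-684 − 72 = -756;  -3618 − 756 = -4374;  -14054 − 4374 = -18428;  -44703 − 18428 = -63131
-756 − 72 = -828;  -4374 − 828 = -5202;  -18428 − 5202 = -23630;  -63131 − 23630 = -86761
-828 − 72 = -900;  -5202 − 900 = -6102;  -23630 − 6102 = -29732;  -86761 − 29732 = -116493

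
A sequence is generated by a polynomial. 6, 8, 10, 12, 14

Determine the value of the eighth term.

20

First differences: 2, 2, 2, 2
Constant first difference = 2, so extend:
14 + 2 = 16
16 + 2 = 18
18 + 2 = 20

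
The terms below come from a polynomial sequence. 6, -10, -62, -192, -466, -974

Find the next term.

-16, -52, -130, -274, -508
-36, -78, -144, -234
-42, -66, -90
-24, -24
The fourth differences are constant (-24).
-90 − 24 = -114;  -234 − 114 = -348;  -508 − 348 = -856;  -974 − 856 = -1830

-1830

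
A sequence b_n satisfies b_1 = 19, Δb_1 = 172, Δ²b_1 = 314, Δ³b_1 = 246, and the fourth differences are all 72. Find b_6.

6839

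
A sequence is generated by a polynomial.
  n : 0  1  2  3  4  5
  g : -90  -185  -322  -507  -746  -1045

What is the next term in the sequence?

-1410

D1: -95  -137  -185  -239  -299
D2: -42  -48  -54  -60
D3: -6  -6  -6
Constant third difference = -6, so extend:
-60 − 6 = -66;  -299 − 66 = -365;  -1045 − 365 = -1410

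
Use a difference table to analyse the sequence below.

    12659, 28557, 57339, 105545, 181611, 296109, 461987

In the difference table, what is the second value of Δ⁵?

First differences: 15898, 28782, 48206, 76066, 114498, 165878
Second differences: 12884, 19424, 27860, 38432, 51380
Third differences: 6540, 8436, 10572, 12948
Fourth differences: 1896, 2136, 2376
Fifth differences: 240, 240

240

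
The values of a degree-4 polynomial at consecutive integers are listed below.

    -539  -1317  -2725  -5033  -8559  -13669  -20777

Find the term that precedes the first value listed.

First differences: -778, -1408, -2308, -3526, -5110, -7108
Second differences: -630, -900, -1218, -1584, -1998
Third differences: -270, -318, -366, -414
Fourth differences: -48, -48, -48
The fourth differences are constant at -48.
Work back: -270 + 48 = -222;  -630 + 222 = -408;  -778 + 408 = -370;  -539 + 370 = -169

-169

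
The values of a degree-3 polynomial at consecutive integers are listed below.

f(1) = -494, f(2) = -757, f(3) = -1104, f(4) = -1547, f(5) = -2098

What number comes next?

-2769

Δ: -263, -347, -443, -551
Δ²: -84, -96, -108
Δ³: -12, -12
Third differences constant at -12.
-108 − 12 = -120;  -551 − 120 = -671;  -2098 − 671 = -2769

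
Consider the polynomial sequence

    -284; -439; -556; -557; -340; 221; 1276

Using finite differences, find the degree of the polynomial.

First differences: -155, -117, -1, 217, 561, 1055
Second differences: 38, 116, 218, 344, 494
Third differences: 78, 102, 126, 150
Fourth differences: 24, 24, 24
The fourth differences are constant, so the polynomial has degree 4.

4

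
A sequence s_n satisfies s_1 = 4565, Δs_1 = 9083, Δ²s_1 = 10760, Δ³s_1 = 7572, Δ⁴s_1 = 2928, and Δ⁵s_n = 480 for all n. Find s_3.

33491

Build the table forward from the leading diagonal:
D5: 480, 480, 480
D4: 2928, 3408, 3888
D3: 7572, 10500, 13908
D2: 10760, 18332, 28832
D1: 9083, 19843, 38175
s: 4565, 13648, 33491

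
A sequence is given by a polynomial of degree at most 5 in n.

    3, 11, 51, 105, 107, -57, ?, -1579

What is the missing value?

-549

Using the first 6 terms:
Δ: 8  40  54  2  -164
Δ²: 32  14  -52  -166
Δ³: -18  -66  -114
Δ⁴: -48  -48
Constant fourth difference = -48.
Extend forward: -114 − 48 = -162;  -166 − 162 = -328;  -164 − 328 = -492;  -57 − 492 = -549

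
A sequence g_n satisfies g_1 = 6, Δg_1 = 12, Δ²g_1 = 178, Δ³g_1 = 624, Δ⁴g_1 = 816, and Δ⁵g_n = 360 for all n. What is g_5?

4434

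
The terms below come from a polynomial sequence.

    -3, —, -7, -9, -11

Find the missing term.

-5

Using the last 3 terms:
D1: -2, -2
Constant first difference = -2.
Extend backward: -7 + 2 = -5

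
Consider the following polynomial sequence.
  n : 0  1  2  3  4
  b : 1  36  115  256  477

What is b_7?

1800

Δ: 35, 79, 141, 221
Δ²: 44, 62, 80
Δ³: 18, 18
Third differences constant at 18.
80 + 18 = 98;  221 + 98 = 319;  477 + 319 = 796
98 + 18 = 116;  319 + 116 = 435;  796 + 435 = 1231
116 + 18 = 134;  435 + 134 = 569;  1231 + 569 = 1800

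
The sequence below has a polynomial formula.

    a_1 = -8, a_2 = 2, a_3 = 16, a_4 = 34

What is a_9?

184

D1: 10, 14, 18
D2: 4, 4
Constant second difference = 4, so extend:
18 + 4 = 22;  34 + 22 = 56
22 + 4 = 26;  56 + 26 = 82
26 + 4 = 30;  82 + 30 = 112
30 + 4 = 34;  112 + 34 = 146
34 + 4 = 38;  146 + 38 = 184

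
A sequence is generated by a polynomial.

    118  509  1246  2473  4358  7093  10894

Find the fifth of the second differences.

D1: 391, 737, 1227, 1885, 2735, 3801
D2: 346, 490, 658, 850, 1066
D3: 144, 168, 192, 216
D4: 24, 24, 24

1066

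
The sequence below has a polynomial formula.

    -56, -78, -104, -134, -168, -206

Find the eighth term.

-22, -26, -30, -34, -38
-4, -4, -4, -4
Second differences constant at -4.
-38 − 4 = -42;  -206 − 42 = -248
-42 − 4 = -46;  -248 − 46 = -294

-294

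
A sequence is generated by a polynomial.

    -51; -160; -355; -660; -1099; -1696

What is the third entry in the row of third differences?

-24

D1: -109, -195, -305, -439, -597
D2: -86, -110, -134, -158
D3: -24, -24, -24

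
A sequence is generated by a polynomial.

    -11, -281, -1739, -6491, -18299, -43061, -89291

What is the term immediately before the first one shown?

1

-270  -1458  -4752  -11808  -24762  -46230
-1188  -3294  -7056  -12954  -21468
-2106  -3762  -5898  -8514
-1656  -2136  -2616
-480  -480
The fifth differences are constant at -480.
Work back: -1656 + 480 = -1176;  -2106 + 1176 = -930;  -1188 + 930 = -258;  -270 + 258 = -12;  -11 + 12 = 1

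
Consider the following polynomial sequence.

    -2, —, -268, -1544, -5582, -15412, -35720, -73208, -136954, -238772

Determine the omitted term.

-20

Using the last 8 terms:
First differences: -1276  -4038  -9830  -20308  -37488  -63746  -101818
Second differences: -2762  -5792  -10478  -17180  -26258  -38072
Third differences: -3030  -4686  -6702  -9078  -11814
Fourth differences: -1656  -2016  -2376  -2736
Fifth differences: -360  -360  -360
Constant fifth difference = -360.
Extend backward: -1656 + 360 = -1296;  -3030 + 1296 = -1734;  -2762 + 1734 = -1028;  -1276 + 1028 = -248;  -268 + 248 = -20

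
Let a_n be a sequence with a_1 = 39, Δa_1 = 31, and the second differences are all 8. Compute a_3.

Build the table forward from the leading diagonal:
Second differences: 8, 8, 8
First differences: 31, 39, 47
a: 39, 70, 109

109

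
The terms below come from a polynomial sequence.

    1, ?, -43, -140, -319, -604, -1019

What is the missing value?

-4

Using the last 5 terms:
Δ: -97  -179  -285  -415
Δ²: -82  -106  -130
Δ³: -24  -24
Constant third difference = -24.
Extend backward: -82 + 24 = -58;  -97 + 58 = -39;  -43 + 39 = -4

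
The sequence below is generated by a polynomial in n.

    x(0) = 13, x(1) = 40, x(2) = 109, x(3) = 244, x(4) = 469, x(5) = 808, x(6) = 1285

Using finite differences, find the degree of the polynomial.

D1: 27, 69, 135, 225, 339, 477
D2: 42, 66, 90, 114, 138
D3: 24, 24, 24, 24
The third differences are constant, so the polynomial has degree 3.

3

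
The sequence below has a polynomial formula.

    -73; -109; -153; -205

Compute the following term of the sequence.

-265

-36  -44  -52
-8  -8
Second differences constant at -8.
-52 − 8 = -60;  -205 − 60 = -265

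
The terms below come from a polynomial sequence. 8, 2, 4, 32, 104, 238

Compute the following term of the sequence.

452

Δ: -6, 2, 28, 72, 134
Δ²: 8, 26, 44, 62
Δ³: 18, 18, 18
Third differences constant at 18.
62 + 18 = 80;  134 + 80 = 214;  238 + 214 = 452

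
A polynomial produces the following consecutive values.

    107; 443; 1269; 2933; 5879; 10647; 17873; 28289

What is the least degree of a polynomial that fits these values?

Δ: 336, 826, 1664, 2946, 4768, 7226, 10416
Δ²: 490, 838, 1282, 1822, 2458, 3190
Δ³: 348, 444, 540, 636, 732
Δ⁴: 96, 96, 96, 96
The fourth differences are constant, so the polynomial has degree 4.

4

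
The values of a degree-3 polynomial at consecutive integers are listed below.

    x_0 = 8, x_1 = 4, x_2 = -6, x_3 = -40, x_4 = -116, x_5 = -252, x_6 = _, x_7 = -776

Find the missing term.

-466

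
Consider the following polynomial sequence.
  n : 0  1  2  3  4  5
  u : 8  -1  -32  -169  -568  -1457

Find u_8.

Δ: -9  -31  -137  -399  -889
Δ²: -22  -106  -262  -490
Δ³: -84  -156  -228
Δ⁴: -72  -72
Constant fourth difference = -72, so extend:
-228 − 72 = -300;  -490 − 300 = -790;  -889 − 790 = -1679;  -1457 − 1679 = -3136
-300 − 72 = -372;  -790 − 372 = -1162;  -1679 − 1162 = -2841;  -3136 − 2841 = -5977
-372 − 72 = -444;  -1162 − 444 = -1606;  -2841 − 1606 = -4447;  -5977 − 4447 = -10424

-10424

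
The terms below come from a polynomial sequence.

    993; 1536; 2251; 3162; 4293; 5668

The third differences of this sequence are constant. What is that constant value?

Δ: 543, 715, 911, 1131, 1375
Δ²: 172, 196, 220, 244
Δ³: 24, 24, 24

24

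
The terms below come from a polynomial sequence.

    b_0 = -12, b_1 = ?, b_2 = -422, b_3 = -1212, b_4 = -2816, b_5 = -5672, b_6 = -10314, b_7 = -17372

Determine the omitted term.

Using the last 6 terms:
-790, -1604, -2856, -4642, -7058
-814, -1252, -1786, -2416
-438, -534, -630
-96, -96
Constant fourth difference = -96.
Extend backward: -438 + 96 = -342;  -814 + 342 = -472;  -790 + 472 = -318;  -422 + 318 = -104

-104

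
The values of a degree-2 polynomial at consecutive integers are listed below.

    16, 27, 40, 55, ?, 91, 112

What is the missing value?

72

Using the first 4 terms:
D1: 11  13  15
D2: 2  2
Constant second difference = 2.
Extend forward: 15 + 2 = 17;  55 + 17 = 72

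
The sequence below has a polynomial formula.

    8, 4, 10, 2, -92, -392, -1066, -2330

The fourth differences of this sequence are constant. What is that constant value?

-48

D1: -4, 6, -8, -94, -300, -674, -1264
D2: 10, -14, -86, -206, -374, -590
D3: -24, -72, -120, -168, -216
D4: -48, -48, -48, -48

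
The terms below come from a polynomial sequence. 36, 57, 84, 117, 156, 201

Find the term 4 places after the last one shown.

441

D1: 21, 27, 33, 39, 45
D2: 6, 6, 6, 6
Constant second difference = 6, so extend:
45 + 6 = 51;  201 + 51 = 252
51 + 6 = 57;  252 + 57 = 309
57 + 6 = 63;  309 + 63 = 372
63 + 6 = 69;  372 + 69 = 441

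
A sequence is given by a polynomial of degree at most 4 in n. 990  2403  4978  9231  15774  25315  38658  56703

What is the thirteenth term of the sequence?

255678

Δ: 1413, 2575, 4253, 6543, 9541, 13343, 18045
Δ²: 1162, 1678, 2290, 2998, 3802, 4702
Δ³: 516, 612, 708, 804, 900
Δ⁴: 96, 96, 96, 96
Fourth differences constant at 96.
900 + 96 = 996;  4702 + 996 = 5698;  18045 + 5698 = 23743;  56703 + 23743 = 80446
996 + 96 = 1092;  5698 + 1092 = 6790;  23743 + 6790 = 30533;  80446 + 30533 = 110979
1092 + 96 = 1188;  6790 + 1188 = 7978;  30533 + 7978 = 38511;  110979 + 38511 = 149490
1188 + 96 = 1284;  7978 + 1284 = 9262;  38511 + 9262 = 47773;  149490 + 47773 = 197263
1284 + 96 = 1380;  9262 + 1380 = 10642;  47773 + 10642 = 58415;  197263 + 58415 = 255678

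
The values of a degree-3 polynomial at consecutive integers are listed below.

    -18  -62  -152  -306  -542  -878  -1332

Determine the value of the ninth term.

First differences: -44  -90  -154  -236  -336  -454
Second differences: -46  -64  -82  -100  -118
Third differences: -18  -18  -18  -18
Third differences constant at -18.
-118 − 18 = -136;  -454 − 136 = -590;  -1332 − 590 = -1922
-136 − 18 = -154;  -590 − 154 = -744;  -1922 − 744 = -2666

-2666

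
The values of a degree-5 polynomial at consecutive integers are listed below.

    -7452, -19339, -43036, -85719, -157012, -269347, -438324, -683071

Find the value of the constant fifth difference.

-360

D1: -11887, -23697, -42683, -71293, -112335, -168977, -244747
D2: -11810, -18986, -28610, -41042, -56642, -75770
D3: -7176, -9624, -12432, -15600, -19128
D4: -2448, -2808, -3168, -3528
D5: -360, -360, -360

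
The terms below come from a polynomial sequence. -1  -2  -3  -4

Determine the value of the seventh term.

-7

Δ: -1 , -1 , -1
The first differences are constant (-1).
-4 − 1 = -5
-5 − 1 = -6
-6 − 1 = -7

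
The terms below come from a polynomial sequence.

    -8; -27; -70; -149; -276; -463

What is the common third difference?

-12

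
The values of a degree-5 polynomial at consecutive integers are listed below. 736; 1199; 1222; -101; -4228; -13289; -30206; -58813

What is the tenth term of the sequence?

-171713

D1: 463, 23, -1323, -4127, -9061, -16917, -28607
D2: -440, -1346, -2804, -4934, -7856, -11690
D3: -906, -1458, -2130, -2922, -3834
D4: -552, -672, -792, -912
D5: -120, -120, -120
The fifth differences are constant (-120).
-912 − 120 = -1032;  -3834 − 1032 = -4866;  -11690 − 4866 = -16556;  -28607 − 16556 = -45163;  -58813 − 45163 = -103976
-1032 − 120 = -1152;  -4866 − 1152 = -6018;  -16556 − 6018 = -22574;  -45163 − 22574 = -67737;  -103976 − 67737 = -171713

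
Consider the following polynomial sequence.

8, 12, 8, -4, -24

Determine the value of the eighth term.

Δ: 4, -4, -12, -20
Δ²: -8, -8, -8
Second differences constant at -8.
-20 − 8 = -28;  -24 − 28 = -52
-28 − 8 = -36;  -52 − 36 = -88
-36 − 8 = -44;  -88 − 44 = -132

-132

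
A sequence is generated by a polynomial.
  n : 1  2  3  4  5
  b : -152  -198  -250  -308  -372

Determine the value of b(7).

-518

Δ: -46  -52  -58  -64
Δ²: -6  -6  -6
Second differences constant at -6.
-64 − 6 = -70;  -372 − 70 = -442
-70 − 6 = -76;  -442 − 76 = -518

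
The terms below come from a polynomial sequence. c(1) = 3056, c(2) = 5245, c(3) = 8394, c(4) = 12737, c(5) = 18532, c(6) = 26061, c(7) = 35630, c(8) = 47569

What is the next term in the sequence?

Δ: 2189, 3149, 4343, 5795, 7529, 9569, 11939
Δ²: 960, 1194, 1452, 1734, 2040, 2370
Δ³: 234, 258, 282, 306, 330
Δ⁴: 24, 24, 24, 24
Fourth differences constant at 24.
330 + 24 = 354;  2370 + 354 = 2724;  11939 + 2724 = 14663;  47569 + 14663 = 62232

62232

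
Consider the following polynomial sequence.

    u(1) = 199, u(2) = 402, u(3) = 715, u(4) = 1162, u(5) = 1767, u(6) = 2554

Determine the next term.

Δ: 203  313  447  605  787
Δ²: 110  134  158  182
Δ³: 24  24  24
Constant third difference = 24, so extend:
182 + 24 = 206;  787 + 206 = 993;  2554 + 993 = 3547

3547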